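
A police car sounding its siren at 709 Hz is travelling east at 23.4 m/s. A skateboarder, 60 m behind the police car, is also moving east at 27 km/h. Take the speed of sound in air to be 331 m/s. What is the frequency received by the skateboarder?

677 Hz

27 km/h = 7.5 m/s.
The skateboarder is behind, so the police car is moving away from it while the skateboarder is moving toward the police car.
General Doppler shift: f' = f · (v + v_o)/(v + v_s).
f' = 709 × (331 + 7.5)/(331 + 23.4) = 709 × 338.5/354.4 ≈ 677 Hz.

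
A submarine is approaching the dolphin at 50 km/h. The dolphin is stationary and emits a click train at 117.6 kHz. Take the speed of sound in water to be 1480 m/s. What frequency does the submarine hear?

118.7 kHz

50 km/h = 13.89 m/s.
Moving observer, stationary source: f' = f · (v + v_o)/v.
f' = 117.6 × (1480 + 13.89)/1480 = 117.6 × 1493.9/1480 ≈ 118.7 kHz.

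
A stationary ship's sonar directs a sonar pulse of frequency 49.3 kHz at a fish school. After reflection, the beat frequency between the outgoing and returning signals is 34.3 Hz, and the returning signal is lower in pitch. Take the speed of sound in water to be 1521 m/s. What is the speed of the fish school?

0.53 m/s

Double Doppler shift off a moving reflector: f₂ = f₀ · (v + u)/(v − u) (u > 0 toward emitter).
Returning signal is lower, so f₂ = f₀ − Δf = 49300 − 34.3 = 49265.7 Hz.
Rearranging, u = v · (f₂ − f₀)/(f₂ + f₀) = 1521 × -34.3/98565.7 ≈ -0.53 m/s.
So the fish school is moving at 0.53 m/s away from the emitter.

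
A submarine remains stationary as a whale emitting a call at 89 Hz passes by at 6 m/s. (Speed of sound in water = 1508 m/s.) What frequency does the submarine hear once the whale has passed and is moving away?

89 Hz

Receding: f₂ = f · v/(v + v_s) = 89 × 1508/1514 ≈ 89 Hz.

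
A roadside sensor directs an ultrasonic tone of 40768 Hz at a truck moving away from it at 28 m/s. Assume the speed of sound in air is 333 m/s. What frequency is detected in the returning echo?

At the truck (a moving observer), f₁ = f₀ · (v − u)/v = 40768 × 305/333 ≈ 37340 Hz.
On reflection it acts as a source moving away from the stationary detector: f₂ = f₁ · v/(v + u) = 37340 × 333/361 ≈ 34444 Hz.

34444 Hz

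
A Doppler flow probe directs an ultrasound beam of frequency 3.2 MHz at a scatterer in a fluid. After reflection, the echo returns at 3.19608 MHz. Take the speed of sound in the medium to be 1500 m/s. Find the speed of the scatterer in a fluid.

Double Doppler shift off a moving reflector: f₂ = f₀ · (v + u)/(v − u) (u > 0 toward emitter).
Rearranging, u = v · (f₂ − f₀)/(f₂ + f₀) = 1500 × -0.00392/6.39608 ≈ -0.92 m/s.
So the scatterer in a fluid is moving at 0.92 m/s away from the emitter.

0.92 m/s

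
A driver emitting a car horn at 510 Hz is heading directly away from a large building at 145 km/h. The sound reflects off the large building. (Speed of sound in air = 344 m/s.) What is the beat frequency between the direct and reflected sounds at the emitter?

107 Hz

145 km/h = 40.28 m/s.
The large building receives the sound from a moving source: f₁ = f₀ · v/(v + v_e) = 510 × 344/384.28 ≈ 456.5 Hz.
On the return leg the driver is a moving observer: f₂ = f₁ · (v − v_e)/v = 456.5 × 303.72/344 ≈ 403.1 Hz.
Beat against the emitted tone: |f₂ − f₀| = 2v_e·f₀/(v + v_e) = 2 × 40.28 × 510/384.28 ≈ 107 Hz.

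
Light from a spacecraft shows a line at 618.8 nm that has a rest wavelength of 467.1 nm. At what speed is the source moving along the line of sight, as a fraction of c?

0.274c

λ'/λ₀ = 1.3248 > 1 (redshift), so the source is receding.
λ'/λ₀ = √((1 + β)/(1 − β)) for a receding source ⇒ β = (r² − 1)/(r² + 1) with r = λ'/λ₀.
β = (1.7550 − 1)/(1.7550 + 1) ≈ 0.274.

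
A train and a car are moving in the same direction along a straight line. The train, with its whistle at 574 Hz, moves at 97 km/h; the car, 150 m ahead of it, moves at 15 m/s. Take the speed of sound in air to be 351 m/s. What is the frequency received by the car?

97 km/h = 26.94 m/s.
The car is ahead, so the train is moving toward it while the car is moving away from the train.
Both move, so f' = f · (v − v_o)/(v − v_s).
f' = 574 × (351 − 15)/(351 − 26.94) = 574 × 336/324.06 ≈ 595 Hz.

595 Hz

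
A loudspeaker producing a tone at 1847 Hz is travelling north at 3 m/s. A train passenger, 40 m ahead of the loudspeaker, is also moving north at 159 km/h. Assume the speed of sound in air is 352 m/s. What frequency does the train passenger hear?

159 km/h = 44.17 m/s.
The train passenger is ahead, so the loudspeaker is moving toward it while the train passenger is moving away from the loudspeaker.
General Doppler shift: f' = f · (v − v_o)/(v − v_s).
f' = 1847 × (352 − 44.17)/(352 − 3) = 1847 × 307.83/349 ≈ 1629 Hz.

1629 Hz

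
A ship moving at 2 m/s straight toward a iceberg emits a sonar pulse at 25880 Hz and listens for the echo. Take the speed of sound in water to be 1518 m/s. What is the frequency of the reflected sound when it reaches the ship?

The iceberg receives the sound from a moving source: f₁ = f₀ · v/(v − v_e) = 25880 × 1518/1516 ≈ 25914 Hz.
On the return leg the ship is a moving observer: f₂ = f₁ · (v + v_e)/v = 25914 × 1520/1518 ≈ 25948 Hz.
Equivalently f₂ = f₀ · (v + v_e)/(v − v_e).

25948 Hz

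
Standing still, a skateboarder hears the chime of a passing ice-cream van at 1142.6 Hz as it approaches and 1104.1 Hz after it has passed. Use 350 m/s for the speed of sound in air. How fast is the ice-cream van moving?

f₁/f₂ = (v + v_s)/(v − v_s), so v_s = v · (f₁ − f₂)/(f₁ + f₂).
v_s = 350 × (1142.6 − 1104.1)/(1142.6 + 1104.1) = 350 × 38.5/2246.7 ≈ 6.0 m/s.

6.0 m/s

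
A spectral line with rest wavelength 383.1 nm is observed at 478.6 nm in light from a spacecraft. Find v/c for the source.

λ'/λ₀ = 1.2493 > 1 (redshift), so the source is receding.
λ'/λ₀ = √((1 + β)/(1 − β)) for a receding source ⇒ β = (r² − 1)/(r² + 1) with r = λ'/λ₀.
β = (1.5607 − 1)/(1.5607 + 1) ≈ 0.219.

0.219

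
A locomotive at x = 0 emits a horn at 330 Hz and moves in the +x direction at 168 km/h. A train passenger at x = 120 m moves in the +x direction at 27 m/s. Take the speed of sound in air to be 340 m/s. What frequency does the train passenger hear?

352 Hz

168 km/h = 46.67 m/s.
The observer lies on the +x side, so the source is heading toward the observer and the observer is heading away from the source.
General Doppler shift: f' = f · (v − v_o)/(v − v_s).
f' = 330 × (340 − 27)/(340 − 46.67) = 330 × 313/293.33 ≈ 352 Hz.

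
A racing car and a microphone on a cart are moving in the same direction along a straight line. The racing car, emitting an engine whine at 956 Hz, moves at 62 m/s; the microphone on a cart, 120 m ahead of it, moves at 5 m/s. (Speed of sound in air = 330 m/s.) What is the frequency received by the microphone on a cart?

1159 Hz

The microphone on a cart is ahead, so the racing car is moving toward it while the microphone on a cart is moving away from the racing car.
Both move, so f' = f · (v − v_o)/(v − v_s).
f' = 956 × (330 − 5)/(330 − 62) = 956 × 325/268 ≈ 1159 Hz.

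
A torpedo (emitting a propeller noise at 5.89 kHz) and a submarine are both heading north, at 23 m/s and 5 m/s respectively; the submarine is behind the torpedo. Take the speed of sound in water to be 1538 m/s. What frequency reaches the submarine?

5.82 kHz

The submarine is behind, so the torpedo is moving away from it while the submarine is moving toward the torpedo.
General Doppler shift: f' = f · (v + v_o)/(v + v_s).
f' = 5.89 × (1538 + 5)/(1538 + 23) = 5.89 × 1543/1561 ≈ 5.82 kHz.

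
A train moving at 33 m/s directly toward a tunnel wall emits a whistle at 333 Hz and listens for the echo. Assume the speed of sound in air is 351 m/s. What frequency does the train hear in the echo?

402 Hz

The tunnel wall receives the sound from a moving source: f₁ = f₀ · v/(v − v_e) = 333 × 351/318 ≈ 368 Hz.
On the return leg the train is a moving observer: f₂ = f₁ · (v + v_e)/v = 368 × 384/351 ≈ 402 Hz.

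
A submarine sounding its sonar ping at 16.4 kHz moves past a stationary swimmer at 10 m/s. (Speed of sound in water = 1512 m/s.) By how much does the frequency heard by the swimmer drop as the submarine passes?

0.217 kHz

Approaching: f₁ = f · v/(v − v_s) = 16.4 × 1512/1502 ≈ 16.509 kHz.
Receding: f₂ = f · v/(v + v_s) = 16.4 × 1512/1522 ≈ 16.292 kHz.
Drop: f₁ − f₂ = 2f·v·v_s/(v² − v_s²) = 2 × 16.4 × 1512 × 10/(1512² − 10²) ≈ 0.217 kHz.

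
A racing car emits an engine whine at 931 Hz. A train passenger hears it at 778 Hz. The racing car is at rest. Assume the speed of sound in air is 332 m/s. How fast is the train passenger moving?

55 m/s

f' < f, so the train passenger is receding.
f' = f · (v − v_o)/v ⇒ v_o = v · |f'/f − 1|.
v_o = 332 × |778/931 − 1| = 332 × 0.1643 ≈ 55 m/s.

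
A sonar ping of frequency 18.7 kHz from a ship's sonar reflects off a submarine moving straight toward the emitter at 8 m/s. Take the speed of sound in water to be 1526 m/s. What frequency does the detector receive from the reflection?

18.90 kHz

The submarine first receives the wave as a moving observer: f₁ = f₀ · (v + u)/v = 18.7 × (1526 + 8)/1526 ≈ 18.80 kHz.
The reflection then acts as a moving source: f₂ = f₁ · v/(v − u) ≈ 18.90 kHz.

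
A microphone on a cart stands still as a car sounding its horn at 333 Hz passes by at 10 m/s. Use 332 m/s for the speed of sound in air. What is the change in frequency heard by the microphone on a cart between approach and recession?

20.1 Hz

Approaching: f₁ = f · v/(v − v_s) = 333 × 332/322 ≈ 343.3 Hz.
Receding: f₂ = f · v/(v + v_s) = 333 × 332/342 ≈ 323.3 Hz.
Drop: f₁ − f₂ = 2f·v·v_s/(v² − v_s²) = 2 × 333 × 332 × 10/(332² − 10²) ≈ 20.1 Hz.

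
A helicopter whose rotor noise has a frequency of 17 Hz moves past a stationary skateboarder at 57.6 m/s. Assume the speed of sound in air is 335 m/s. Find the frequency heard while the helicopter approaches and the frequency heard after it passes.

20.5 Hz approaching; 14.5 Hz receding

Approaching: f₁ = f · v/(v − v_s) = 17 × 335/277.4 ≈ 20.5 Hz.
Receding: f₂ = f · v/(v + v_s) = 17 × 335/392.6 ≈ 14.5 Hz.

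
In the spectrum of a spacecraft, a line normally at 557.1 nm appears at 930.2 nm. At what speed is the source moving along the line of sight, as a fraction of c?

0.472

λ'/λ₀ = 1.6697 > 1 (redshift), so the source is receding.
λ'/λ₀ = √((1 + β)/(1 − β)) for a receding source ⇒ β = (r² − 1)/(r² + 1) with r = λ'/λ₀.
β = (2.7880 − 1)/(2.7880 + 1) ≈ 0.472.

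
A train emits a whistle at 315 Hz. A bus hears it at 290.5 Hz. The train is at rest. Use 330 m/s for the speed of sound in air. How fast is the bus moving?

26 m/s

f' < f, so the bus is receding.
f' = f · (v − v_o)/v ⇒ v_o = v · |f'/f − 1|.
v_o = 330 × |290.5/315 − 1| = 330 × 0.07778 ≈ 26 m/s.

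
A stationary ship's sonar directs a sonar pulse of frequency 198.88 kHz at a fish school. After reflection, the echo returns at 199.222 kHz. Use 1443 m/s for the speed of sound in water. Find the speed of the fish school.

1.24 m/s

Double Doppler shift off a moving reflector: f₂ = f₀ · (v + u)/(v − u) (u > 0 toward emitter).
Rearranging, u = v · (f₂ − f₀)/(f₂ + f₀) = 1443 × 0.342/398.102 ≈ 1.24 m/s.
So the fish school is moving at 1.24 m/s toward the emitter.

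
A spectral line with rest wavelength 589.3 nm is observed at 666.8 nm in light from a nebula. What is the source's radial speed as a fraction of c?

λ'/λ₀ = 1.1315 > 1 (redshift), so the source is receding.
λ'/λ₀ = √((1 + β)/(1 − β)) for a receding source ⇒ β = (r² − 1)/(r² + 1) with r = λ'/λ₀.
β = (1.2803 − 1)/(1.2803 + 1) ≈ 0.123.

0.123c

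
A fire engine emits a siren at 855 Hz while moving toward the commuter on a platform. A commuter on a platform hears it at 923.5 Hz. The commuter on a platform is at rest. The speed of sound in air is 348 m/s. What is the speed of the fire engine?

f' = f · v/(v − v_s) ⇒ v_s = v · |1 − f/f'|.
v_s = 348 × |1 − 855/923.5| = 348 × 0.07417 ≈ 26 m/s.

26 m/s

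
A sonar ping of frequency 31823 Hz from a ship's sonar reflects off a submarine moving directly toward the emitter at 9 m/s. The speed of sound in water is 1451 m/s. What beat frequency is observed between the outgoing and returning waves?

397 Hz

The submarine first receives the wave as a moving observer: f₁ = f₀ · (v + u)/v = 31823 × (1451 + 9)/1451 ≈ 32020 Hz.
On reflection it acts as a source moving toward the stationary detector: f₂ = f₁ · v/(v − u) = 32020 × 1451/1442 ≈ 32220 Hz.
Beat frequency: |f₂ − f₀| = 2u·f₀/(v − u) = 2 × 9 × 31823/1442 ≈ 397 Hz.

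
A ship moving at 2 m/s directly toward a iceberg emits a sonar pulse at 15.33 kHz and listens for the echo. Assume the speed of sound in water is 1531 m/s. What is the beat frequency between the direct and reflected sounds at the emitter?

The iceberg receives the sound from a moving source: f₁ = f₀ · v/(v − v_e) = 15.33 × 1531/1529 ≈ 15.3501 kHz.
On the return leg the ship is a moving observer: f₂ = f₁ · (v + v_e)/v = 15.3501 × 1533/1531 ≈ 15.3701 kHz.
Equivalently f₂ = f₀ · (v + v_e)/(v − v_e).
Beat against the emitted tone (with f₀ = 15330 Hz): |f₂ − f₀| = 2v_e·f₀/(v − v_e) = 2 × 2 × 15330/1529 ≈ 40.1 Hz.

40.1 Hz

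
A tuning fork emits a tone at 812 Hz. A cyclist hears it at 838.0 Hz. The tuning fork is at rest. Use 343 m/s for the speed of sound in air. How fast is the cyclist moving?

f' > f, so the cyclist is approaching.
f' = f · (v + v_o)/v ⇒ v_o = v · |f'/f − 1|.
v_o = 343 × |838.0/812 − 1| = 343 × 0.03202 ≈ 11.0 m/s.

11.0 m/s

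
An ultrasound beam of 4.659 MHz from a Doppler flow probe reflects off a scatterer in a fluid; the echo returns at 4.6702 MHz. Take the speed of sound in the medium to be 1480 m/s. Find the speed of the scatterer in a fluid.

Double Doppler shift off a moving reflector: f₂ = f₀ · (v + u)/(v − u) (u > 0 toward emitter).
Rearranging, u = v · (f₂ − f₀)/(f₂ + f₀) = 1480 × 0.0112/9.3292 ≈ 1.78 m/s.
So the scatterer in a fluid is moving at 1.78 m/s toward the emitter.

1.78 m/s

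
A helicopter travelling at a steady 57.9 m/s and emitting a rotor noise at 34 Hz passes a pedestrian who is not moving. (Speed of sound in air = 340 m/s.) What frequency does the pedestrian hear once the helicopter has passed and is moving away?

Receding: f₂ = f · v/(v + v_s) = 34 × 340/397.9 ≈ 29.1 Hz.

29.1 Hz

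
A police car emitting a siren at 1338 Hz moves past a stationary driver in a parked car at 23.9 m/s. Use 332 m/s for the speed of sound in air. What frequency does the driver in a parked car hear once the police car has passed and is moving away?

Receding: f₂ = f · v/(v + v_s) = 1338 × 332/355.9 ≈ 1248 Hz.

1248 Hz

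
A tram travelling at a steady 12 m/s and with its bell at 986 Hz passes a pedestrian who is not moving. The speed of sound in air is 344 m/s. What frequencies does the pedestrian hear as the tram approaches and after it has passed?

Approaching: f₁ = f · v/(v − v_s) = 986 × 344/332 ≈ 1022 Hz.
Receding: f₂ = f · v/(v + v_s) = 986 × 344/356 ≈ 953 Hz.

1022 Hz approaching; 953 Hz receding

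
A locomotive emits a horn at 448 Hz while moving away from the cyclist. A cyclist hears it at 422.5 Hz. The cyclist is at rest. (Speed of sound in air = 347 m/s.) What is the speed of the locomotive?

20.9 m/s

f' = f · v/(v + v_s) ⇒ v_s = v · |1 − f/f'|.
v_s = 347 × |1 − 448/422.5| = 347 × 0.06036 ≈ 20.9 m/s.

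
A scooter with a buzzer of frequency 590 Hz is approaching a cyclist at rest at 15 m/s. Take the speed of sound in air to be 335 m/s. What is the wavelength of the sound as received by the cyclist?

54.2 cm

Only the source moves, toward the listener, so f' = f · v/(v − v_s).
f' = 590 × 335/(335 − 15) ≈ 618 Hz.
λ' = v/f' = 335/617.656 ≈ 54.2 cm.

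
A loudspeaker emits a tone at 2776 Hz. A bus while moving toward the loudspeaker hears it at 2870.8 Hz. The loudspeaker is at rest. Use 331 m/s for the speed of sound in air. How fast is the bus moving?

11.3 m/s

f' = f · (v + v_o)/v ⇒ v_o = v · |f'/f − 1|.
v_o = 331 × |2870.8/2776 − 1| = 331 × 0.03415 ≈ 11.3 m/s.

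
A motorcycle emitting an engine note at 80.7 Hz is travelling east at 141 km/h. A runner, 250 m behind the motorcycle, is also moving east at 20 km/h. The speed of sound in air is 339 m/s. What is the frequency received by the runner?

74 Hz

141 km/h = 39.17 m/s; 20 km/h = 5.556 m/s.
The runner is behind, so the motorcycle is moving away from it while the runner is moving toward the motorcycle.
With source receding and observer approaching, f' = f · (v + v_o)/(v + v_s).
f' = 80.7 × (339 + 5.556)/(339 + 39.17) = 80.7 × 344.56/378.17 ≈ 74 Hz.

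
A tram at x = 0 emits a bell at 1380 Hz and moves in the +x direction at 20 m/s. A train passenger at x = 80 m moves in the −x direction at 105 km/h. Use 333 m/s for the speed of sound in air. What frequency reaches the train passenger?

1597 Hz

105 km/h = 29.17 m/s.
The observer lies on the +x side, so the source is heading toward the observer and the observer is heading toward the source.
With source approaching and observer approaching, f' = f · (v + v_o)/(v − v_s).
f' = 1380 × (333 + 29.17)/(333 − 20) = 1380 × 362.17/313 ≈ 1597 Hz.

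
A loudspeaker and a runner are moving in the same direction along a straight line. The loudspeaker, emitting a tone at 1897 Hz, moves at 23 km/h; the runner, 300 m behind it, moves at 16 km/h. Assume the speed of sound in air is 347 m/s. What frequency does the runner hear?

23 km/h = 6.389 m/s; 16 km/h = 4.444 m/s.
The runner is behind, so the loudspeaker is moving away from it while the runner is moving toward the loudspeaker.
General Doppler shift: f' = f · (v + v_o)/(v + v_s).
f' = 1897 × (347 + 4.444)/(347 + 6.389) = 1897 × 351.44/353.39 ≈ 1887 Hz.

1887 Hz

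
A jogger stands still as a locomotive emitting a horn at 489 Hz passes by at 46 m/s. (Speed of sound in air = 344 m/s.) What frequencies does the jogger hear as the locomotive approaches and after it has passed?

Approaching: f₁ = f · v/(v − v_s) = 489 × 344/298 ≈ 564 Hz.
Receding: f₂ = f · v/(v + v_s) = 489 × 344/390 ≈ 431 Hz.

564 Hz approaching; 431 Hz receding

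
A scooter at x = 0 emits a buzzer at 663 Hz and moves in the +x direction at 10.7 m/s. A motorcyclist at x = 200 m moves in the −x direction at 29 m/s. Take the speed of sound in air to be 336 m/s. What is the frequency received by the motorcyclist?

744 Hz

The observer lies on the +x side, so the source is heading toward the observer and the observer is heading toward the source.
General Doppler shift: f' = f · (v + v_o)/(v − v_s).
f' = 663 × (336 + 29)/(336 − 10.7) = 663 × 365/325.3 ≈ 744 Hz.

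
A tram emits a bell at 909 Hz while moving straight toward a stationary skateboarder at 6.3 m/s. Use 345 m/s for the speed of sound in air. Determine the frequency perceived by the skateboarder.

926 Hz

With the source moving toward a stationary observer, f' = f · v/(v − v_s).
f' = 909 × 345/(345 − 6.3) = 909 × 345/338.7 ≈ 926 Hz.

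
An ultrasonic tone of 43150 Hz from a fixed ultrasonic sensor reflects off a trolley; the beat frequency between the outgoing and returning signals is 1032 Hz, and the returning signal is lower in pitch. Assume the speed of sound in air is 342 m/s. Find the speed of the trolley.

Double Doppler shift off a moving reflector: f₂ = f₀ · (v + u)/(v − u) (u > 0 toward emitter).
Returning signal is lower, so f₂ = f₀ − Δf = 43150 − 1032 = 42118 Hz.
Rearranging, u = v · (f₂ − f₀)/(f₂ + f₀) = 342 × -1032/85268 ≈ -4.1 m/s.
So the trolley is moving at 4.1 m/s away from the emitter.

4.1 m/s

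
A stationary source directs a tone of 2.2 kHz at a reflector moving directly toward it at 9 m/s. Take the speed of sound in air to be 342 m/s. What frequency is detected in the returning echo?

The reflector first receives the wave as a moving observer: f₁ = f₀ · (v + u)/v = 2.2 × (342 + 9)/342 ≈ 2.26 kHz.
On reflection it acts as a source moving toward the stationary detector: f₂ = f₁ · v/(v − u) = 2.26 × 342/333 ≈ 2.32 kHz.
Equivalently f₂ = f₀ · (v + u)/(v − u).

2.32 kHz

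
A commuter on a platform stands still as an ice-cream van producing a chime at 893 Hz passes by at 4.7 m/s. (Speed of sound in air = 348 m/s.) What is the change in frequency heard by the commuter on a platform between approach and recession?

Approaching: f₁ = f · v/(v − v_s) = 893 × 348/343.3 ≈ 905.2 Hz.
Receding: f₂ = f · v/(v + v_s) = 893 × 348/352.7 ≈ 881.1 Hz.
Drop: f₁ − f₂ = 2f·v·v_s/(v² − v_s²) = 2 × 893 × 348 × 4.7/(348² − 4.7²) ≈ 24.1 Hz.

24.1 Hz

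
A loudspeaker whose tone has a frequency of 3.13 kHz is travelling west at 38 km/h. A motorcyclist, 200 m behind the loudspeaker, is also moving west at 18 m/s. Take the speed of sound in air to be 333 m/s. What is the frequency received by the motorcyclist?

38 km/h = 10.56 m/s.
The motorcyclist is behind, so the loudspeaker is moving away from it while the motorcyclist is moving toward the loudspeaker.
Both move, so f' = f · (v + v_o)/(v + v_s).
f' = 3.13 × (333 + 18)/(333 + 10.56) = 3.13 × 351/343.56 ≈ 3.20 kHz.

3.20 kHz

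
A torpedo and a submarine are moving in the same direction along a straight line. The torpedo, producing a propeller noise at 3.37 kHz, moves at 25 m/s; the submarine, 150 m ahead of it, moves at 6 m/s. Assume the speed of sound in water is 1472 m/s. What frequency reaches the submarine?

3.41 kHz

The submarine is ahead, so the torpedo is moving toward it while the submarine is moving away from the torpedo.
With source approaching and observer receding, f' = f · (v − v_o)/(v − v_s).
f' = 3.37 × (1472 − 6)/(1472 − 25) = 3.37 × 1466/1447 ≈ 3.41 kHz.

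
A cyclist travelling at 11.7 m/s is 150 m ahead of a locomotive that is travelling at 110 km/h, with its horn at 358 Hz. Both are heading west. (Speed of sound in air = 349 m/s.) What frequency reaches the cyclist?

379 Hz

110 km/h = 30.56 m/s.
The cyclist is ahead, so the locomotive is moving toward it while the cyclist is moving away from the locomotive.
Both move, so f' = f · (v − v_o)/(v − v_s).
f' = 358 × (349 − 11.7)/(349 − 30.56) = 358 × 337.3/318.44 ≈ 379 Hz.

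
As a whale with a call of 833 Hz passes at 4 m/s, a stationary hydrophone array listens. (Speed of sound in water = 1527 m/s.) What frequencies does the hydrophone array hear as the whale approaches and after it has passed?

Approaching: f₁ = f · v/(v − v_s) = 833 × 1527/1523 ≈ 835 Hz.
Receding: f₂ = f · v/(v + v_s) = 833 × 1527/1531 ≈ 831 Hz.

835 Hz approaching; 831 Hz receding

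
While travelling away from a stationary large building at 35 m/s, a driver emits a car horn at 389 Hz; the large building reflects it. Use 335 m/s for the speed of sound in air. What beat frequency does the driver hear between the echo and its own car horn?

The large building receives the sound from a moving source: f₁ = f₀ · v/(v + v_e) = 389 × 335/370 ≈ 352.2 Hz.
On the return leg the driver is a moving observer: f₂ = f₁ · (v − v_e)/v = 352.2 × 300/335 ≈ 315.4 Hz.
Equivalently f₂ = f₀ · (v − v_e)/(v + v_e).
Beat against the emitted tone: |f₂ − f₀| = 2v_e·f₀/(v + v_e) = 2 × 35 × 389/370 ≈ 74 Hz.

74 Hz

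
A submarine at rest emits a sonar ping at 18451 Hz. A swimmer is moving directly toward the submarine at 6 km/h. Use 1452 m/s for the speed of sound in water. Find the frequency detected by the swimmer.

18472 Hz

6 km/h = 1.667 m/s.
Only the observer moves, toward the source, so f' = f · (v + v_o)/v.
f' = 18451 × (1452 + 1.667)/1452 = 18451 × 1453.7/1452 ≈ 18472 Hz.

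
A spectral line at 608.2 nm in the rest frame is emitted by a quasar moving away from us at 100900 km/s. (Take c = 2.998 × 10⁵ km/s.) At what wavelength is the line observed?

863.3 nm

β = v/c = 100900/299800 = 0.3366.
Relativistic Doppler for wavelength: λ' = λ₀ · √((1 + β)/(1 − β)).
λ' = 608.2 × √(1.3366/0.6634) = 608.2 × 1.41936 ≈ 863.3 nm.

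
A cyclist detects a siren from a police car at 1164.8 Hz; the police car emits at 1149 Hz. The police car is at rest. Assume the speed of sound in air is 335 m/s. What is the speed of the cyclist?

f' > f, so the cyclist is approaching.
f' = f · (v + v_o)/v ⇒ v_o = v · |f'/f − 1|.
v_o = 335 × |1164.8/1149 − 1| = 335 × 0.01375 ≈ 4.6 m/s.

4.6 m/s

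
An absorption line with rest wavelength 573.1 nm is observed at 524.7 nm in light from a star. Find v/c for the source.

0.088c

λ'/λ₀ = 0.9155 < 1 (blueshift), so the source is approaching.
λ'/λ₀ = √((1 − β)/(1 + β)) for an approaching source ⇒ β = (1 − r²)/(1 + r²) with r = λ'/λ₀.
β = (1 − 0.8382)/(1 + 0.8382) ≈ 0.088.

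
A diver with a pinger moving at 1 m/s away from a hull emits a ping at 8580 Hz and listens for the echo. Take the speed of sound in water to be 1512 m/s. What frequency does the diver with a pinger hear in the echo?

8569 Hz

The hull receives the sound from a moving source: f₁ = f₀ · v/(v + v_e) = 8580 × 1512/1513 ≈ 8574 Hz.
On the return leg the diver with a pinger is a moving observer: f₂ = f₁ · (v − v_e)/v = 8574 × 1511/1512 ≈ 8569 Hz.
Equivalently f₂ = f₀ · (v − v_e)/(v + v_e).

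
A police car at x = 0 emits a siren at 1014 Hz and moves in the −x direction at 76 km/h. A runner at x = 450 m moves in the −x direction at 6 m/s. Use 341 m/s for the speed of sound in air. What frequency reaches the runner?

76 km/h = 21.11 m/s.
The observer lies on the +x side, so the source is heading away from the observer and the observer is heading toward the source.
General Doppler shift: f' = f · (v + v_o)/(v + v_s).
f' = 1014 × (341 + 6)/(341 + 21.11) = 1014 × 347/362.11 ≈ 972 Hz.

972 Hz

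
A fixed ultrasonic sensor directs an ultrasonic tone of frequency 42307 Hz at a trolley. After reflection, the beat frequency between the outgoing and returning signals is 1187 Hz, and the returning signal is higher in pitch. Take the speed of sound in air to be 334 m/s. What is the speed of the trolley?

Double Doppler shift off a moving reflector: f₂ = f₀ · (v + u)/(v − u) (u > 0 toward emitter).
Returning signal is higher, so f₂ = f₀ + Δf = 42307 + 1187 = 43494 Hz.
Rearranging, u = v · (f₂ − f₀)/(f₂ + f₀) = 334 × 1187/85801 ≈ 4.6 m/s.
So the trolley is moving at 4.6 m/s toward the emitter.

4.6 m/s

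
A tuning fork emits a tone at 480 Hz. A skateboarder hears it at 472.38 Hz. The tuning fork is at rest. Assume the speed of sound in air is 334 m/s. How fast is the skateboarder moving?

5.3 m/s

f' < f, so the skateboarder is receding.
f' = f · (v − v_o)/v ⇒ v_o = v · |f'/f − 1|.
v_o = 334 × |472.38/480 − 1| = 334 × 0.01587 ≈ 5.3 m/s.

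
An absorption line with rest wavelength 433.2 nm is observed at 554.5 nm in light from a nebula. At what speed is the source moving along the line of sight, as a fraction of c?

0.242

λ'/λ₀ = 1.2800 > 1 (redshift), so the source is receding.
λ'/λ₀ = √((1 + β)/(1 − β)) for a receding source ⇒ β = (r² − 1)/(r² + 1) with r = λ'/λ₀.
β = (1.6384 − 1)/(1.6384 + 1) ≈ 0.242.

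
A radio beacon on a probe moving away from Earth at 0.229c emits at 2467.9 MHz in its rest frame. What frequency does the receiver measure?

1954.7 MHz

Relativistic Doppler for frequency: f' = f₀ · √((1 − β)/(1 + β)).
f' = 2467.9 × √(0.7710/1.2290) = 2467.9 × 0.79205 ≈ 1954.7 MHz.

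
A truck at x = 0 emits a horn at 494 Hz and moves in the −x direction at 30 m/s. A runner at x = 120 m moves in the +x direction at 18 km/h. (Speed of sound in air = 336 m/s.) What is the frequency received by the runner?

18 km/h = 5 m/s.
The observer lies on the +x side, so the source is heading away from the observer and the observer is heading away from the source.
General Doppler shift: f' = f · (v − v_o)/(v + v_s).
f' = 494 × (336 − 5)/(336 + 30) = 494 × 331/366 ≈ 447 Hz.

447 Hz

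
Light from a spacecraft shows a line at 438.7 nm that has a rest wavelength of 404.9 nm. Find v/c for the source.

0.080

λ'/λ₀ = 1.0835 > 1 (redshift), so the source is receding.
λ'/λ₀ = √((1 + β)/(1 − β)) for a receding source ⇒ β = (r² − 1)/(r² + 1) with r = λ'/λ₀.
β = (1.1739 − 1)/(1.1739 + 1) ≈ 0.080.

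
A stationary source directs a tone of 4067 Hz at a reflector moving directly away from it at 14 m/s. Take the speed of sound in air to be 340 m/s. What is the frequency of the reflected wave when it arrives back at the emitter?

3745 Hz

At the reflector (a moving observer), f₁ = f₀ · (v − u)/v = 4067 × 326/340 ≈ 3900 Hz.
The reflection then acts as a moving source: f₂ = f₁ · v/(v + u) ≈ 3745 Hz.
Equivalently f₂ = f₀ · (v − u)/(v + u).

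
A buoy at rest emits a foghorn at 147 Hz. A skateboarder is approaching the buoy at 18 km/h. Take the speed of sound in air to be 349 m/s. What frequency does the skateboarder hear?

149 Hz

18 km/h = 5 m/s.
Moving observer, stationary source: f' = f · (v + v_o)/v.
f' = 147 × (349 + 5)/349 = 147 × 354/349 ≈ 149 Hz.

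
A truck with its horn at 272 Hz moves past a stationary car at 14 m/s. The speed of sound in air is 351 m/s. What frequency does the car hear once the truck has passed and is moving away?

Receding: f₂ = f · v/(v + v_s) = 272 × 351/365 ≈ 262 Hz.

262 Hz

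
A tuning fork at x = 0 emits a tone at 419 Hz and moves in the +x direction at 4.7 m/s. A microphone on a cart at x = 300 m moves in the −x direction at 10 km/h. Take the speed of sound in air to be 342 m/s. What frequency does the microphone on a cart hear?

10 km/h = 2.778 m/s.
The observer lies on the +x side, so the source is heading toward the observer and the observer is heading toward the source.
Both move, so f' = f · (v + v_o)/(v − v_s).
f' = 419 × (342 + 2.778)/(342 − 4.7) = 419 × 344.78/337.3 ≈ 428 Hz.

428 Hz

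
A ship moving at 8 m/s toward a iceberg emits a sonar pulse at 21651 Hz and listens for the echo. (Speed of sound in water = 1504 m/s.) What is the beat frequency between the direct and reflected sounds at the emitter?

The iceberg receives the sound from a moving source: f₁ = f₀ · v/(v − v_e) = 21651 × 1504/1496 ≈ 21767 Hz.
On the return leg the ship is a moving observer: f₂ = f₁ · (v + v_e)/v = 21767 × 1512/1504 ≈ 21883 Hz.
Beat against the emitted tone: |f₂ − f₀| = 2v_e·f₀/(v − v_e) = 2 × 8 × 21651/1496 ≈ 232 Hz.

232 Hz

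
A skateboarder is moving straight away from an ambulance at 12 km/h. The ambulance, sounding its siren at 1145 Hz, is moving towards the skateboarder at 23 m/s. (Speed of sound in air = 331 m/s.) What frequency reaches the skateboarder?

1218 Hz

12 km/h = 3.333 m/s.
With source approaching and observer receding, f' = f · (v − v_o)/(v − v_s).
f' = 1145 × (331 − 3.333)/(331 − 23) = 1145 × 327.67/308 ≈ 1218 Hz.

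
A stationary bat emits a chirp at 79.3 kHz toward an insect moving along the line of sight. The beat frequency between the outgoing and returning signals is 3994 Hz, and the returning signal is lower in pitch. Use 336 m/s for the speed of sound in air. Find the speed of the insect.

Double Doppler shift off a moving reflector: f₂ = f₀ · (v + u)/(v − u) (u > 0 toward emitter).
Returning signal is lower, so f₂ = f₀ − Δf = 79300 − 3994 = 75306 Hz.
Rearranging, u = v · (f₂ − f₀)/(f₂ + f₀) = 336 × -3994/154606 ≈ -8.7 m/s.
So the insect is moving at 8.7 m/s away from the emitter.

8.7 m/s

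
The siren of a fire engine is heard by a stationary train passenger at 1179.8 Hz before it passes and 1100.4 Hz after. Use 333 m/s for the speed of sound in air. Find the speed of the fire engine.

f₁/f₂ = (v + v_s)/(v − v_s), so v_s = v · (f₁ − f₂)/(f₁ + f₂).
v_s = 333 × (1179.8 − 1100.4)/(1179.8 + 1100.4) = 333 × 79.4/2280.2 ≈ 11.6 m/s.

11.6 m/s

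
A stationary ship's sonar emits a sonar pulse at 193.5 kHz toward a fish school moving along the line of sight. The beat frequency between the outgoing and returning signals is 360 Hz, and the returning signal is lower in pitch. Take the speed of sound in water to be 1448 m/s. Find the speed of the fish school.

1.35 m/s

Double Doppler shift off a moving reflector: f₂ = f₀ · (v + u)/(v − u) (u > 0 toward emitter).
Returning signal is lower, so f₂ = f₀ − Δf = 193500 − 360 = 193140 Hz.
Rearranging, u = v · (f₂ − f₀)/(f₂ + f₀) = 1448 × -360/386640 ≈ -1.35 m/s.
So the fish school is moving at 1.35 m/s away from the emitter.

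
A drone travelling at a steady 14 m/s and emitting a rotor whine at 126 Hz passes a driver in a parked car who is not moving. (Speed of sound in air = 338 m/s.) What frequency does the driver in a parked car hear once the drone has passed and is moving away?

121 Hz

Receding: f₂ = f · v/(v + v_s) = 126 × 338/352 ≈ 121 Hz.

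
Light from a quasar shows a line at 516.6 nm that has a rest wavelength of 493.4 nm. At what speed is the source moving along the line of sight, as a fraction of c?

0.046

λ'/λ₀ = 1.0470 > 1 (redshift), so the source is receding.
λ'/λ₀ = √((1 + β)/(1 − β)) for a receding source ⇒ β = (r² − 1)/(r² + 1) with r = λ'/λ₀.
β = (1.0963 − 1)/(1.0963 + 1) ≈ 0.046.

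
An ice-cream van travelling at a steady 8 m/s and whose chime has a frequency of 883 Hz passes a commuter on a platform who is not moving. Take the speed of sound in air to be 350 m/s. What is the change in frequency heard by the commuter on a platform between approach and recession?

40.4 Hz

Approaching: f₁ = f · v/(v − v_s) = 883 × 350/342 ≈ 903.7 Hz.
Receding: f₂ = f · v/(v + v_s) = 883 × 350/358 ≈ 863.3 Hz.
Drop: f₁ − f₂ = 2f·v·v_s/(v² − v_s²) = 2 × 883 × 350 × 8/(350² − 8²) ≈ 40.4 Hz.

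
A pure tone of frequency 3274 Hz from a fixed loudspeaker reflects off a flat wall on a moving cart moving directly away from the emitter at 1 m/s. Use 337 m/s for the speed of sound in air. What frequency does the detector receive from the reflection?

3255 Hz

At the flat wall on a moving cart (a moving observer), f₁ = f₀ · (v − u)/v = 3274 × 336/337 ≈ 3264 Hz.
On reflection it acts as a source moving away from the stationary detector: f₂ = f₁ · v/(v + u) = 3264 × 337/338 ≈ 3255 Hz.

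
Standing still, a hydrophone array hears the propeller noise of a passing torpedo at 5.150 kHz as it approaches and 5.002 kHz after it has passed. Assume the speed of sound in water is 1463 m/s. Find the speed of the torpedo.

21.3 m/s

f₁/f₂ = (v + v_s)/(v − v_s), so v_s = v · (f₁ − f₂)/(f₁ + f₂).
v_s = 1463 × (5.150 − 5.002)/(5.150 + 5.002) = 1463 × 0.148/10.152 ≈ 21.3 m/s.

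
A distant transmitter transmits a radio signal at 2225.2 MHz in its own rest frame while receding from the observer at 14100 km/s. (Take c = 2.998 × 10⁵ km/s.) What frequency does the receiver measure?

β = v/c = 14100/299800 = 0.0470.
Relativistic Doppler for frequency: f' = f₀ · √((1 − β)/(1 + β)).
f' = 2225.2 × √(0.9530/1.0470) = 2225.2 × 0.95402 ≈ 2122.9 MHz.

2122.9 MHz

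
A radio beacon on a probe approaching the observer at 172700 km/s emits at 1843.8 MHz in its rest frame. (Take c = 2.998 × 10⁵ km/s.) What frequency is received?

β = v/c = 172700/299800 = 0.5761.
Relativistic Doppler for frequency: f' = f₀ · √((1 + β)/(1 − β)).
f' = 1843.8 × √(1.5761/0.4239) = 1843.8 × 1.92809 ≈ 3555.0 MHz.

3555.0 MHz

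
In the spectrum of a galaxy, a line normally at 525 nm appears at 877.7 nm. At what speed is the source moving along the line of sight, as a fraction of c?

0.473c

λ'/λ₀ = 1.6718 > 1 (redshift), so the source is receding.
λ'/λ₀ = √((1 + β)/(1 − β)) for a receding source ⇒ β = (r² − 1)/(r² + 1) with r = λ'/λ₀.
β = (2.7949 − 1)/(2.7949 + 1) ≈ 0.473.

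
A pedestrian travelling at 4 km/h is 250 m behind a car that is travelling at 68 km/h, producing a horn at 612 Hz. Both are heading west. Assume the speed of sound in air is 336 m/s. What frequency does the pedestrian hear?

581 Hz

68 km/h = 18.89 m/s; 4 km/h = 1.111 m/s.
The pedestrian is behind, so the car is moving away from it while the pedestrian is moving toward the car.
General Doppler shift: f' = f · (v + v_o)/(v + v_s).
f' = 612 × (336 + 1.111)/(336 + 18.89) = 612 × 337.11/354.89 ≈ 581 Hz.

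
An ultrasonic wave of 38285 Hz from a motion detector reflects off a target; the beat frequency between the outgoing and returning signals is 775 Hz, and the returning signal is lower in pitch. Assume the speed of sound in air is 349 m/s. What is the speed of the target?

Double Doppler shift off a moving reflector: f₂ = f₀ · (v + u)/(v − u) (u > 0 toward emitter).
Returning signal is lower, so f₂ = f₀ − Δf = 38285 − 775 = 37510 Hz.
Rearranging, u = v · (f₂ − f₀)/(f₂ + f₀) = 349 × -775/75795 ≈ -3.6 m/s.
So the target is moving at 3.6 m/s away from the emitter.

3.6 m/s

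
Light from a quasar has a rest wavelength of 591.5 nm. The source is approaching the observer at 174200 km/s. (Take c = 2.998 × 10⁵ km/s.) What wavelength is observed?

304.5 nm

β = v/c = 174200/299800 = 0.5811.
Relativistic Doppler for wavelength: λ' = λ₀ · √((1 − β)/(1 + β)).
λ' = 591.5 × √(0.4189/1.5811) = 591.5 × 0.51476 ≈ 304.5 nm.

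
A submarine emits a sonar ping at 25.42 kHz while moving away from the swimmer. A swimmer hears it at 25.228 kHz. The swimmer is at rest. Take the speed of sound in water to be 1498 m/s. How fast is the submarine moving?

11.4 m/s

f' = f · v/(v + v_s) ⇒ v_s = v · |1 − f/f'|.
v_s = 1498 × |1 − 25.42/25.228| = 1498 × 0.007611 ≈ 11.4 m/s.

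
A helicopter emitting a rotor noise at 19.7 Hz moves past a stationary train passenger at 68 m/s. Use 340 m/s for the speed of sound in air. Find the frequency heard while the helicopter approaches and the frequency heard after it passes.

24.6 Hz approaching; 16.4 Hz receding

Approaching: f₁ = f · v/(v − v_s) = 19.7 × 340/272 ≈ 24.6 Hz.
Receding: f₂ = f · v/(v + v_s) = 19.7 × 340/408 ≈ 16.4 Hz.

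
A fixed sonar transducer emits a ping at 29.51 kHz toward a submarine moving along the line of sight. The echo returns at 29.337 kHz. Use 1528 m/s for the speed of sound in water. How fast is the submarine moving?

4.5 m/s

Double Doppler shift off a moving reflector: f₂ = f₀ · (v + u)/(v − u) (u > 0 toward emitter).
Rearranging, u = v · (f₂ − f₀)/(f₂ + f₀) = 1528 × -0.173/58.847 ≈ -4.5 m/s.
So the submarine is moving at 4.5 m/s away from the emitter.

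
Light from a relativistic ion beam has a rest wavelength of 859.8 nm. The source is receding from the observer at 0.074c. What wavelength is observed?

Relativistic Doppler for wavelength: λ' = λ₀ · √((1 + β)/(1 − β)).
λ' = 859.8 × √(1.0740/0.9260) = 859.8 × 1.07695 ≈ 926.0 nm.

926.0 nm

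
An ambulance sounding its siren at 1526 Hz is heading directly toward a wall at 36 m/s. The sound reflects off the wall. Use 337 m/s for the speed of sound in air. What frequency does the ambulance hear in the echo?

The wall receives the sound from a moving source: f₁ = f₀ · v/(v − v_e) = 1526 × 337/301 ≈ 1709 Hz.
On the return leg the ambulance is a moving observer: f₂ = f₁ · (v + v_e)/v = 1709 × 373/337 ≈ 1891 Hz.
Equivalently f₂ = f₀ · (v + v_e)/(v − v_e).

1891 Hz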